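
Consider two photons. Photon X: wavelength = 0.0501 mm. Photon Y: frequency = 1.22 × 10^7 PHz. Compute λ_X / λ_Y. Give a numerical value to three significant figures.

λ_X = 5.010 × 10^-5 m (from wavelength = 0.0501 mm, via λ given directly).
λ_Y = 2.457 × 10^-14 m (from frequency = 1.22 × 10^7 PHz, via λ = c/f).
Ratio = 5.010 × 10^-5 / 2.457 × 10^-14 = 2.04 × 10^9.

2.04 × 10^9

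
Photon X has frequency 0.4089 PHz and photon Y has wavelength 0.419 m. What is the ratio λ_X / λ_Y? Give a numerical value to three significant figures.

1.75e-6

λ_X = 7.332e-7 m (from frequency = 0.4089 PHz, via λ = c/f).
λ_Y = 0.4190 m (from wavelength = 0.419 m, via λ given directly).
Ratio = 7.332e-7 / 0.4190 = 1.75e-6.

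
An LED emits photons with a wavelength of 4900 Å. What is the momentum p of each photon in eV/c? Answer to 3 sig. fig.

2.53 eV/c

Use h = 6.62607015 × 10^-34 J·s, c = 2.99792458 × 10^8 m/s, 1 eV = 1.602176634 × 10^-19 J.
First convert: λ = 4900 Å = 4.9 × 10^-7 m.
The photon relation is p = h/λ, giving p = 1.352 × 10^-27 kg·m/s.
Converting to eV/c: p = 2.530 eV/c ≈ 2.53 eV/c.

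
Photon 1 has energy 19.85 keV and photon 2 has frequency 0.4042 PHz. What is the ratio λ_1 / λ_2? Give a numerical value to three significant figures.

λ_1 = 6.246e-11 m (from energy = 19.85 keV, via λ = hc/E).
λ_2 = 7.417e-7 m (from frequency = 0.4042 PHz, via λ = c/f).
Ratio = 6.246e-11 / 7.417e-7 = 8.42e-5.

8.42e-5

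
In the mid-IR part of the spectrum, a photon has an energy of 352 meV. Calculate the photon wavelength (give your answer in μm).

3.52 μm

(h = 6.62607015 × 10^-34 J·s, c = 2.99792458 × 10^8 m/s, 1 eV = 1.602176634 × 10^-19 J.)
In SI units: E = 352 meV = 5.6397 × 10^-20 J.
Since λ = hc/E for a photon, λ = 3.522 × 10^-6 m.
Converting to μm: λ = 3.522 μm ≈ 3.52 μm.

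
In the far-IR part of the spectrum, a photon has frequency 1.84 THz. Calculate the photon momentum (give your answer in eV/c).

7.61 × 10^-3 eV/c

In SI units: f = 1.84 THz = 1.84 × 10^12 Hz.
The photon relation is p = hf/c, giving p = 4.067 × 10^-30 kg·m/s.
Converting to eV/c: p = 0.007610 eV/c ≈ 7.61 × 10^-3 eV/c.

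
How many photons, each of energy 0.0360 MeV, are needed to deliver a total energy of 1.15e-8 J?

1.99e6 photons

Per-photon energy: E = 5.768e-15 J (from energy = 0.0360 MeV).
N = E_total / E_photon = 1.15e-8 J / 5.768e-15 J = 1.99e6.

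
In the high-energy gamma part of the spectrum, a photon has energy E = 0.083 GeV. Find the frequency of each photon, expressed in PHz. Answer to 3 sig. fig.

2.01 × 10^7 PHz

First convert: E = 0.083 GeV = 1.3298 × 10^-11 J.
The photon relation is f = E/h, giving f = 2.007 × 10^22 Hz.
Converting to PHz: f = 2.007 × 10^7 PHz ≈ 2.01 × 10^7 PHz.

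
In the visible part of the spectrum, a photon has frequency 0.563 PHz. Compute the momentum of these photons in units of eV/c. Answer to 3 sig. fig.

2.33 eV/c

Use h = 6.62607015·10^-34 J·s, c = 2.99792458·10^8 m/s, 1 eV = 1.602176634·10^-19 J.
Convert to SI: f = 0.563 PHz = 5.63·10^14 Hz.
The photon relation is p = hf/c, giving p = 1.244·10^-27 kg·m/s.
Converting to eV/c: p = 2.328 eV/c ≈ 2.33 eV/c.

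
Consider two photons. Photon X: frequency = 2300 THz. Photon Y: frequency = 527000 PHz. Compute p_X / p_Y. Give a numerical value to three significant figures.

4.36 × 10^-6

p_X = 5.084 × 10^-27 kg·m/s (from frequency = 2300 THz, via p = hf/c).
p_Y = 1.165 × 10^-21 kg·m/s (from frequency = 527000 PHz, via p = hf/c).
Ratio = 5.084 × 10^-27 / 1.165 × 10^-21 = 4.36 × 10^-6.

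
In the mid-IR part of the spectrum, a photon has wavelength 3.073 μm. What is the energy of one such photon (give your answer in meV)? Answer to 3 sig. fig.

Take h = 6.62607015e-34 J·s, c = 2.99792458e8 m/s, 1 eV = 1.602176634e-19 J.
Convert to SI: λ = 3.073 μm = 3.073e-6 m.
Apply E = hc/λ: E = 6.464e-20 J.
Converting to meV: E = 403.5 meV ≈ 403 meV.

403 meV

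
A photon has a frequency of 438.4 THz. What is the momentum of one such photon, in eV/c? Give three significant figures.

Use h = 6.62607015e-34 J·s, c = 2.99792458e8 m/s, 1 eV = 1.602176634e-19 J.
First convert: f = 438.4 THz = 4.384e14 Hz.
Since p = hf/c for a photon, p = 9.690e-28 kg·m/s.
Converting to eV/c: p = 1.813 eV/c ≈ 1.81 eV/c.

1.81 eV/c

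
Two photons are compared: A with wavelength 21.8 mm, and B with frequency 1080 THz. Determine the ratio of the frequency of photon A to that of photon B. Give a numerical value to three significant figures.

1.27e-5

f_A = 1.375e10 Hz (from wavelength = 21.8 mm, via f = c/λ).
f_B = 1.080e15 Hz (from frequency = 1080 THz, via f given directly).
Ratio = 1.375e10 / 1.080e15 = 1.27e-5.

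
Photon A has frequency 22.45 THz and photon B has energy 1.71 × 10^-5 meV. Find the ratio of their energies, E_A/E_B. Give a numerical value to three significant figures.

5.43 × 10^6

E_A = 1.488 × 10^-20 J (from frequency = 22.45 THz, via E = hf).
E_B = 2.740 × 10^-27 J (from energy = 1.71 × 10^-5 meV, via E given directly).
Ratio = 1.488 × 10^-20 / 2.740 × 10^-27 = 5.43 × 10^6.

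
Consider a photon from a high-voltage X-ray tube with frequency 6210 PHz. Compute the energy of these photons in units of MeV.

Use h = 6.62607015·10^-34 J·s, 1 eV = 1.602176634·10^-19 J.
Convert to SI: f = 6210 PHz = 6.21·10^18 Hz.
The photon relation is E = hf, giving E = 4.115·10^-15 J.
Converting to MeV: E = 0.02568 MeV ≈ 0.0257 MeV.

0.0257 MeV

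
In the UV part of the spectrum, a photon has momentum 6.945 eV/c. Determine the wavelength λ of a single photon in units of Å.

1790 Å

First convert: p = 6.945 eV/c = 3.7116 × 10^-27 kg·m/s.
Apply λ = h/p: λ = 1.785 × 10^-7 m.
Converting to Å: λ = 1785 Å ≈ 1790 Å.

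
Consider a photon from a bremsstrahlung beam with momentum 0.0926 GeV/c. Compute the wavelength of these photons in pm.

Use h = 6.62607015 × 10^-34 J·s, c = 2.99792458 × 10^8 m/s, 1 eV = 1.602176634 × 10^-19 J.
In SI units: p = 0.0926 GeV/c = 4.9488 × 10^-20 kg·m/s.
The photon relation is λ = h/p, giving λ = 1.339 × 10^-14 m.
Converting to pm: λ = 0.01339 pm ≈ 0.0134 pm.

0.0134 pm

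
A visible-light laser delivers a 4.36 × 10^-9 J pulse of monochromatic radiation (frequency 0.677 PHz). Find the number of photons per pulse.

9.72 × 10^9 photons

Per-photon energy: E = 4.486 × 10^-19 J (from frequency = 0.677 PHz).
N = E_total / E_photon = 4.36 × 10^-9 J / 4.486 × 10^-19 J = 9.72 × 10^9.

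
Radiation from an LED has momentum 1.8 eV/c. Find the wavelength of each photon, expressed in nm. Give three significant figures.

Take h = 6.62607015·10^-34 J·s, c = 2.99792458·10^8 m/s, 1 eV = 1.602176634·10^-19 J.
First convert: p = 1.8 eV/c = 9.6197·10^-28 kg·m/s.
Apply λ = h/p: λ = 6.888·10^-7 m.
Converting to nm: λ = 688.8 nm ≈ 689 nm.

689 nm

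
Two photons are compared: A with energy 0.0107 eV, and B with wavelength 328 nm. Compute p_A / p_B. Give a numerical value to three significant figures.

2.83 × 10^-3

p_A = 5.718 × 10^-30 kg·m/s (from energy = 0.0107 eV, via p = E/c).
p_B = 2.020 × 10^-27 kg·m/s (from wavelength = 328 nm, via p = h/λ).
Ratio = 5.718 × 10^-30 / 2.020 × 10^-27 = 2.83 × 10^-3.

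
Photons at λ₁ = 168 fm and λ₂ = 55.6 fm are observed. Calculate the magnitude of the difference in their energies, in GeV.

Using E = hc/λ: E₁ = 1.182 × 10^-12 J, E₂ = 3.573 × 10^-12 J.
|ΔE| = |1.182 × 10^-12 − 3.573 × 10^-12| = 2.39 × 10^-12 J = 0.0149 GeV.

0.0149 GeV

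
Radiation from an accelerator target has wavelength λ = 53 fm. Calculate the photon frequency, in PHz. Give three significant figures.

5.66·10^6 PHz

First convert: λ = 53 fm = 5.3·10^-14 m.
Since f = c/λ for a photon, f = 5.656·10^21 Hz.
Converting to PHz: f = 5.656·10^6 PHz ≈ 5.66·10^6 PHz.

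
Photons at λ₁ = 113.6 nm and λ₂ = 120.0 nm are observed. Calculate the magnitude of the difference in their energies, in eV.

0.582 eV

Using E = hc/λ: E₁ = 1.7486 × 10^-18 J, E₂ = 1.6554 × 10^-18 J.
|ΔE| = |1.7486 × 10^-18 − 1.6554 × 10^-18| = 9.33 × 10^-20 J = 0.582 eV.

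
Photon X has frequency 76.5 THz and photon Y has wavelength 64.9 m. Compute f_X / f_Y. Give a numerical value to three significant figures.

f_X = 7.650e13 Hz (from frequency = 76.5 THz, via f given directly).
f_Y = 4.619e6 Hz (from wavelength = 64.9 m, via f = c/λ).
Ratio = 7.650e13 / 4.619e6 = 1.66e7.

1.66e7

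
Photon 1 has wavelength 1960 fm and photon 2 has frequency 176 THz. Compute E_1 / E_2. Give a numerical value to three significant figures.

E_1 = 1.013e-13 J (from wavelength = 1960 fm, via E = hc/λ).
E_2 = 1.166e-19 J (from frequency = 176 THz, via E = hf).
Ratio = 1.013e-13 / 1.166e-19 = 8.69e5.

8.69e5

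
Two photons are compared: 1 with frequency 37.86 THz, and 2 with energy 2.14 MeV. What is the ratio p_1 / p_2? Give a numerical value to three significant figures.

7.32e-8

p_1 = 8.368e-29 kg·m/s (from frequency = 37.86 THz, via p = hf/c).
p_2 = 1.144e-21 kg·m/s (from energy = 2.14 MeV, via p = E/c).
Ratio = 8.368e-29 / 1.144e-21 = 7.32e-8.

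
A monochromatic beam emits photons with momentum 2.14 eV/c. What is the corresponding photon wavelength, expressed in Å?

Convert to SI: p = 2.14 eV/c = 1.1437·10^-27 kg·m/s.
Since λ = h/p for a photon, λ = 5.794·10^-7 m.
Converting to Å: λ = 5794 Å ≈ 5790 Å.

5790 Å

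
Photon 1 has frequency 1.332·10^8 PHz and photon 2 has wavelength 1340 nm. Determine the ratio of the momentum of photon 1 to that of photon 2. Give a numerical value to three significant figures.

p_1 = 2.944·10^-19 kg·m/s (from frequency = 1.332·10^8 PHz, via p = hf/c).
p_2 = 4.945·10^-28 kg·m/s (from wavelength = 1340 nm, via p = h/λ).
Ratio = 2.944·10^-19 / 4.945·10^-28 = 5.95·10^8.

5.95·10^8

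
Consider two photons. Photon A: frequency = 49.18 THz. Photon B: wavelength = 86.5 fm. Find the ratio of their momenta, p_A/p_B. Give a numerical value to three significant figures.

1.42 × 10^-8

p_A = 1.087 × 10^-28 kg·m/s (from frequency = 49.18 THz, via p = hf/c).
p_B = 7.660 × 10^-21 kg·m/s (from wavelength = 86.5 fm, via p = h/λ).
Ratio = 1.087 × 10^-28 / 7.660 × 10^-21 = 1.42 × 10^-8.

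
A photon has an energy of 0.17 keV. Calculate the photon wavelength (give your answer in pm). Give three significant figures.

7290 pm

(h = 6.62607015e-34 J·s, c = 2.99792458e8 m/s, 1 eV = 1.602176634e-19 J.)
First convert: E = 0.17 keV = 2.7237e-17 J.
Apply λ = hc/E: λ = 7.293e-9 m.
Converting to pm: λ = 7293 pm ≈ 7290 pm.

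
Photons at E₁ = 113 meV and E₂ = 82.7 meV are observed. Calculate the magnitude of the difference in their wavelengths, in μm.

4.02 μm

Using λ = hc/E: λ₁ = 1.097e-5 m, λ₂ = 1.499e-5 m.
|Δλ| = |1.097e-5 − 1.499e-5| = 4.02e-6 m = 4.02 μm.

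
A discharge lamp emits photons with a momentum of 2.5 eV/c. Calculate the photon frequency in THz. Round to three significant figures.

Take h = 6.62607015e-34 J·s, c = 2.99792458e8 m/s, 1 eV = 1.602176634e-19 J.
In SI units: p = 2.5 eV/c = 1.3361e-27 kg·m/s.
For a photon f = pc/h, so f = 6.045e14 Hz.
Converting to THz: f = 604.5 THz ≈ 604 THz.

604 THz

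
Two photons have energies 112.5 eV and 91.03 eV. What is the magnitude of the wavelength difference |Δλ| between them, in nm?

Using λ = hc/E: λ₁ = 1.1021·10^-8 m, λ₂ = 1.3620·10^-8 m.
|Δλ| = |1.1021·10^-8 − 1.3620·10^-8| = 2.60·10^-9 m = 2.60 nm.

2.60 nm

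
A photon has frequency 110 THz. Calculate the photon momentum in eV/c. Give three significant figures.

0.455 eV/c

First convert: f = 110 THz = 1.1e14 Hz.
For a photon p = hf/c, so p = 2.431e-28 kg·m/s.
Converting to eV/c: p = 0.4549 eV/c ≈ 0.455 eV/c.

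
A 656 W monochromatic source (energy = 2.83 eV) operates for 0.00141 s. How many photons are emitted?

Total energy: E_total = P·t = 656 × 0.00141 = 0.9250 J.
Per-photon energy: E = 4.534·10^-19 J.
N = E_total / E_photon = 2.04·10^18.

2.04·10^18 photons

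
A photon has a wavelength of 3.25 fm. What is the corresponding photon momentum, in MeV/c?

Convert to SI: λ = 3.25 fm = 3.25e-15 m.
Since p = h/λ for a photon, p = 2.039e-19 kg·m/s.
Converting to MeV/c: p = 381.5 MeV/c ≈ 381 MeV/c.

381 MeV/c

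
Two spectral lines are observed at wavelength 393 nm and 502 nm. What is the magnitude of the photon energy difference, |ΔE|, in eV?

Using E = hc/λ: E₁ = 5.055e-19 J, E₂ = 3.957e-19 J.
|ΔE| = |5.055e-19 − 3.957e-19| = 1.10e-19 J = 0.685 eV.

0.685 eV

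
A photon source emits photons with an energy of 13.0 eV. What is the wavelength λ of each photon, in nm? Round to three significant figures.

95.4 nm

In SI units: E = 13.0 eV = 2.0828·10^-18 J.
The photon relation is λ = hc/E, giving λ = 9.537·10^-8 m.
Converting to nm: λ = 95.37 nm ≈ 95.4 nm.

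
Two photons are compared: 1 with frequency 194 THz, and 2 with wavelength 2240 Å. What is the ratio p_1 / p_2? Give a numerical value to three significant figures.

0.145

p_1 = 4.288 × 10^-28 kg·m/s (from frequency = 194 THz, via p = hf/c).
p_2 = 2.958 × 10^-27 kg·m/s (from wavelength = 2240 Å, via p = h/λ).
Ratio = 4.288 × 10^-28 / 2.958 × 10^-27 = 0.145.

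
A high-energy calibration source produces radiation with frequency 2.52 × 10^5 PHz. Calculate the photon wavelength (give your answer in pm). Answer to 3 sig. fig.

(c = 2.99792458 × 10^8 m/s.)
In SI units: f = 2.52 × 10^5 PHz = 2.52 × 10^20 Hz.
Since λ = c/f for a photon, λ = 1.190 × 10^-12 m.
Converting to pm: λ = 1.190 pm ≈ 1.19 pm.

1.19 pm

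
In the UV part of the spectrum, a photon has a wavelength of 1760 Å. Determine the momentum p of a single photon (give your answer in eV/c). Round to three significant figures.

7.04 eV/c

Convert to SI: λ = 1760 Å = 1.76e-7 m.
For a photon p = h/λ, so p = 3.765e-27 kg·m/s.
Converting to eV/c: p = 7.045 eV/c ≈ 7.04 eV/c.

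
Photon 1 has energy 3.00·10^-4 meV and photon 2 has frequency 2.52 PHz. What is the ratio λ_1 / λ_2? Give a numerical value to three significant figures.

λ_1 = 4.133 m (from energy = 3.00·10^-4 meV, via λ = hc/E).
λ_2 = 1.190·10^-7 m (from frequency = 2.52 PHz, via λ = c/f).
Ratio = 4.133 / 1.190·10^-7 = 3.47·10^7.

3.47·10^7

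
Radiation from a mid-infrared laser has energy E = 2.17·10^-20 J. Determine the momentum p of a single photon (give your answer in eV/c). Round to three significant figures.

Since p = E/c for a photon, p = 7.238·10^-29 kg·m/s.
Converting to eV/c: p = 0.1354 eV/c ≈ 0.135 eV/c.

0.135 eV/c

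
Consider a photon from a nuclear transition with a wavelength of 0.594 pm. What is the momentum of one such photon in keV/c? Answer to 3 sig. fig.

Take h = 6.62607015·10^-34 J·s, c = 2.99792458·10^8 m/s, 1 eV = 1.602176634·10^-19 J.
First convert: λ = 0.594 pm = 5.94·10^-13 m.
Since p = h/λ for a photon, p = 1.116·10^-21 kg·m/s.
Converting to keV/c: p = 2087 keV/c ≈ 2090 keV/c.

2090 keV/c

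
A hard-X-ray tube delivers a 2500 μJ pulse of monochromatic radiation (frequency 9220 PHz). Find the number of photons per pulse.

4.09 × 10^11 photons

Per-photon energy: E = 6.109 × 10^-15 J (from frequency = 9220 PHz).
N = E_total / E_photon = 0.00250 J / 6.109 × 10^-15 J = 4.09 × 10^11.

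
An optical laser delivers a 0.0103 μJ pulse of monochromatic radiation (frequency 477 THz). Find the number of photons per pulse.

3.26 × 10^10 photons

Per-photon energy: E = 3.161 × 10^-19 J (from frequency = 477 THz).
N = E_total / E_photon = 1.03 × 10^-8 J / 3.161 × 10^-19 J = 3.26 × 10^10.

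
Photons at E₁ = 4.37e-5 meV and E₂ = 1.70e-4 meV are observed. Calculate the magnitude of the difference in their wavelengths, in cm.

2110 cm

Using λ = hc/E: λ₁ = 28.37 m, λ₂ = 7.293 m.
|Δλ| = |28.37 − 7.293| = 21.1 m = 2110 cm.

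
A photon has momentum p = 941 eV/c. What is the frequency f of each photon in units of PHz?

228 PHz

Use h = 6.62607015·10^-34 J·s, c = 2.99792458·10^8 m/s, 1 eV = 1.602176634·10^-19 J.
First convert: p = 941 eV/c = 5.0290·10^-25 kg·m/s.
For a photon f = pc/h, so f = 2.275·10^17 Hz.
Converting to PHz: f = 227.5 PHz ≈ 228 PHz.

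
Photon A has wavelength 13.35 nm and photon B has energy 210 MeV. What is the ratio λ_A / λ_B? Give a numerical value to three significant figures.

λ_A = 1.335 × 10^-8 m (from wavelength = 13.35 nm, via λ given directly).
λ_B = 5.904 × 10^-15 m (from energy = 210 MeV, via λ = hc/E).
Ratio = 1.335 × 10^-8 / 5.904 × 10^-15 = 2.26 × 10^6.

2.26 × 10^6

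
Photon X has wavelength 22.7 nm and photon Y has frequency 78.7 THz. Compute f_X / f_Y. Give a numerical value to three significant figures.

168

f_X = 1.321e16 Hz (from wavelength = 22.7 nm, via f = c/λ).
f_Y = 7.870e13 Hz (from frequency = 78.7 THz, via f given directly).
Ratio = 1.321e16 / 7.870e13 = 168.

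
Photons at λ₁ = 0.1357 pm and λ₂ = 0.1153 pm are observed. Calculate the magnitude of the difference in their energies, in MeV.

Using E = hc/λ: E₁ = 1.4639 × 10^-12 J, E₂ = 1.7228 × 10^-12 J.
|ΔE| = |1.4639 × 10^-12 − 1.7228 × 10^-12| = 2.59 × 10^-13 J = 1.62 MeV.

1.62 MeV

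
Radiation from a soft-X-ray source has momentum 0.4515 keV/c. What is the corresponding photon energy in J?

In SI units: p = 0.4515 keV/c = 2.4129 × 10^-25 kg·m/s.
The photon relation is E = pc, giving E = 7.234 × 10^-17 J.
So E ≈ 7.23 × 10^-17 J.

7.23 × 10^-17 J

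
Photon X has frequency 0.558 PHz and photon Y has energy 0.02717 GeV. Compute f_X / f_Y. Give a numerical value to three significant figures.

f_X = 5.580e14 Hz (from frequency = 0.558 PHz, via f given directly).
f_Y = 6.570e21 Hz (from energy = 0.02717 GeV, via f = E/h).
Ratio = 5.580e14 / 6.570e21 = 8.49e-8.

8.49e-8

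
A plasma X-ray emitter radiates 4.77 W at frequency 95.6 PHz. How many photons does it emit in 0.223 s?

1.68 × 10^16 photons

Total energy: E_total = P·t = 4.77 × 0.223 = 1.064 J.
Per-photon energy: E = 6.335 × 10^-17 J.
N = E_total / E_photon = 1.68 × 10^16.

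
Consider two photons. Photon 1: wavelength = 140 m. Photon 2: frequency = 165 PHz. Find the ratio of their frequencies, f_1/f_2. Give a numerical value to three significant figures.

1.30 × 10^-11

f_1 = 2.141 × 10^6 Hz (from wavelength = 140 m, via f = c/λ).
f_2 = 1.650 × 10^17 Hz (from frequency = 165 PHz, via f given directly).
Ratio = 2.141 × 10^6 / 1.650 × 10^17 = 1.30 × 10^-11.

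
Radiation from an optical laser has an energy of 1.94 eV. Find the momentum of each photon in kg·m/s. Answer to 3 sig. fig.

Convert to SI: E = 1.94 eV = 3.1082e-19 J.
Since p = E/c for a photon, p = 1.037e-27 kg·m/s.
So p ≈ 1.04e-27 kg·m/s.

1.04e-27 kg·m/s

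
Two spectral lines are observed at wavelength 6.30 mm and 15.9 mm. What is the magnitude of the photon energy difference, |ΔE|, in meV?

Using E = hc/λ: E₁ = 3.153e-23 J, E₂ = 1.249e-23 J.
|ΔE| = |3.153e-23 − 1.249e-23| = 1.90e-23 J = 0.119 meV.

0.119 meV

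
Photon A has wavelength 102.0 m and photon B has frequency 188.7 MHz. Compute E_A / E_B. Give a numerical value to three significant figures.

E_A = 1.947·10^-27 J (from wavelength = 102.0 m, via E = hc/λ).
E_B = 1.250·10^-25 J (from frequency = 188.7 MHz, via E = hf).
Ratio = 1.947·10^-27 / 1.250·10^-25 = 0.0156.

0.0156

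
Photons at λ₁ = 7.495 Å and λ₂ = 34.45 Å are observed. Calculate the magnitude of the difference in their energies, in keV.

Using E = hc/λ: E₁ = 2.6504e-16 J, E₂ = 5.7662e-17 J.
|ΔE| = |2.6504e-16 − 5.7662e-17| = 2.07e-16 J = 1.29 keV.

1.29 keV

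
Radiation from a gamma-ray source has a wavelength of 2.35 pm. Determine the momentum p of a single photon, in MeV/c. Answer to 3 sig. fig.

(h = 6.62607015·10^-34 J·s, c = 2.99792458·10^8 m/s, 1 eV = 1.602176634·10^-19 J.)
In SI units: λ = 2.35 pm = 2.35·10^-12 m.
The photon relation is p = h/λ, giving p = 2.820·10^-22 kg·m/s.
Converting to MeV/c: p = 0.5276 MeV/c ≈ 0.528 MeV/c.

0.528 MeV/c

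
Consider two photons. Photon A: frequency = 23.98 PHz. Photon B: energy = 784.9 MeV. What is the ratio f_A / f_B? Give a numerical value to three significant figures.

1.26·10^-7

f_A = 2.398·10^16 Hz (from frequency = 23.98 PHz, via f given directly).
f_B = 1.898·10^23 Hz (from energy = 784.9 MeV, via f = E/h).
Ratio = 2.398·10^16 / 1.898·10^23 = 1.26·10^-7.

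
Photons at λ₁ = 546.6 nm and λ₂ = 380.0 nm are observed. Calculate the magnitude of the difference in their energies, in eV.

Using E = hc/λ: E₁ = 3.6342·10^-19 J, E₂ = 5.2275·10^-19 J.
|ΔE| = |3.6342·10^-19 − 5.2275·10^-19| = 1.59·10^-19 J = 0.994 eV.

0.994 eV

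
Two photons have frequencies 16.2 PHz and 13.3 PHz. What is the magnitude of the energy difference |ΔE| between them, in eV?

Using E = hf: E₁ = 1.073 × 10^-17 J, E₂ = 8.813 × 10^-18 J.
|ΔE| = |1.073 × 10^-17 − 8.813 × 10^-18| = 1.92 × 10^-18 J = 12.0 eV.

12.0 eV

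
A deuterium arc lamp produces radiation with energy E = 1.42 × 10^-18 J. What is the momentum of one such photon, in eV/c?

8.86 eV/c

(c = 2.99792458 × 10^8 m/s, 1 eV = 1.602176634 × 10^-19 J.)
For a photon p = E/c, so p = 4.737 × 10^-27 kg·m/s.
Converting to eV/c: p = 8.863 eV/c ≈ 8.86 eV/c.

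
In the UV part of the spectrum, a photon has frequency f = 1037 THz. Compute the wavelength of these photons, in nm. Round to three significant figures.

289 nm

Convert to SI: f = 1037 THz = 1.037 × 10^15 Hz.
For a photon λ = c/f, so λ = 2.891 × 10^-7 m.
Converting to nm: λ = 289.1 nm ≈ 289 nm.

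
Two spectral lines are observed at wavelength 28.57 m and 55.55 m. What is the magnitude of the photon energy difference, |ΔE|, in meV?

2.11e-5 meV

Using E = hc/λ: E₁ = 6.9529e-27 J, E₂ = 3.5760e-27 J.
|ΔE| = |6.9529e-27 − 3.5760e-27| = 3.38e-27 J = 2.11e-5 meV.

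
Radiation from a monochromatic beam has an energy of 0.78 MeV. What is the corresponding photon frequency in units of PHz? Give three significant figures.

Use h = 6.62607015 × 10^-34 J·s, 1 eV = 1.602176634 × 10^-19 J.
Convert to SI: E = 0.78 MeV = 1.2497 × 10^-13 J.
Since f = E/h for a photon, f = 1.886 × 10^20 Hz.
Converting to PHz: f = 188600 PHz ≈ 1.89 × 10^5 PHz.

1.89 × 10^5 PHz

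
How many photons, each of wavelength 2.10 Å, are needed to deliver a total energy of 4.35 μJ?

4.60 × 10^9 photons

Per-photon energy: E = 9.459 × 10^-16 J (from wavelength = 2.10 Å).
N = E_total / E_photon = 4.35 × 10^-6 J / 9.459 × 10^-16 J = 4.60 × 10^9.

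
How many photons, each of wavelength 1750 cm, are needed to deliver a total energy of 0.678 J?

5.97·10^25 photons

Per-photon energy: E = 1.135·10^-26 J (from wavelength = 1750 cm).
N = E_total / E_photon = 0.678 J / 1.135·10^-26 J = 5.97·10^25.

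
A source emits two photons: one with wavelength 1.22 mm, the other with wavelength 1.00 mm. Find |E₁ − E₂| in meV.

0.224 meV

Using E = hc/λ: E₁ = 1.628 × 10^-22 J, E₂ = 1.986 × 10^-22 J.
|ΔE| = |1.628 × 10^-22 − 1.986 × 10^-22| = 3.58 × 10^-23 J = 0.224 meV.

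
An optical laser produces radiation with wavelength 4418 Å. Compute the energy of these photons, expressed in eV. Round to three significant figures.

Take h = 6.62607015 × 10^-34 J·s, c = 2.99792458 × 10^8 m/s, 1 eV = 1.602176634 × 10^-19 J.
In SI units: λ = 4418 Å = 4.418 × 10^-7 m.
Since E = hc/λ for a photon, E = 4.496 × 10^-19 J.
Converting to eV: E = 2.806 eV ≈ 2.81 eV.

2.81 eV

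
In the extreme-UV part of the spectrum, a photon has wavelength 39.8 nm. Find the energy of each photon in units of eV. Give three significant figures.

Take h = 6.62607015 × 10^-34 J·s, c = 2.99792458 × 10^8 m/s, 1 eV = 1.602176634 × 10^-19 J.
First convert: λ = 39.8 nm = 3.98 × 10^-8 m.
Apply E = hc/λ: E = 4.991 × 10^-18 J.
Converting to eV: E = 31.15 eV ≈ 31.2 eV.

31.2 eV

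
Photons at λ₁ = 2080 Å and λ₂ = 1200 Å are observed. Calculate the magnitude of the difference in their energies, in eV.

4.37 eV

Using E = hc/λ: E₁ = 9.5502 × 10^-19 J, E₂ = 1.6554 × 10^-18 J.
|ΔE| = |9.5502 × 10^-19 − 1.6554 × 10^-18| = 7.00 × 10^-19 J = 4.37 eV.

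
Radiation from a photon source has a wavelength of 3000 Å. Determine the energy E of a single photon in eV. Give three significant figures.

4.13 eV

In SI units: λ = 3000 Å = 3.0 × 10^-7 m.
Apply E = hc/λ: E = 6.621 × 10^-19 J.
Converting to eV: E = 4.133 eV ≈ 4.13 eV.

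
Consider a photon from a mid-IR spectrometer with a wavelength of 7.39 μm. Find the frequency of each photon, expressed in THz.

40.6 THz

Convert to SI: λ = 7.39 μm = 7.39e-6 m.
For a photon f = c/λ, so f = 4.057e13 Hz.
Converting to THz: f = 40.57 THz ≈ 40.6 THz.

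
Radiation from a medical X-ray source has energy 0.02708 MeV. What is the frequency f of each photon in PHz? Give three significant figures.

6550 PHz

Take h = 6.62607015e-34 J·s, 1 eV = 1.602176634e-19 J.
First convert: E = 0.02708 MeV = 4.3387e-15 J.
Apply f = E/h: f = 6.548e18 Hz.
Converting to PHz: f = 6548 PHz ≈ 6550 PHz.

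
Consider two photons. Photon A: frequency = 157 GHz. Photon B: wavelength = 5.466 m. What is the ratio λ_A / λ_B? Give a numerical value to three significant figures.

3.49 × 10^-4

λ_A = 0.001910 m (from frequency = 157 GHz, via λ = c/f).
λ_B = 5.466 m (from wavelength = 5.466 m, via λ given directly).
Ratio = 0.001910 / 5.466 = 3.49 × 10^-4.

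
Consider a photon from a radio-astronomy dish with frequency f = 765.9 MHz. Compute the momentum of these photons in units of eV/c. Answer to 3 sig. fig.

3.17e-6 eV/c

First convert: f = 765.9 MHz = 7.659e8 Hz.
The photon relation is p = hf/c, giving p = 1.693e-33 kg·m/s.
Converting to eV/c: p = 3.168e-6 eV/c ≈ 3.17e-6 eV/c.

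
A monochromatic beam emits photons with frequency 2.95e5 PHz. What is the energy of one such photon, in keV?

1220 keV

Convert to SI: f = 2.95e5 PHz = 2.95e20 Hz.
For a photon E = hf, so E = 1.955e-13 J.
Converting to keV: E = 1220 keV ≈ 1220 keV.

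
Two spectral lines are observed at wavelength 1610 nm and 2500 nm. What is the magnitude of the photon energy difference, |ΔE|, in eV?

0.274 eV

Using E = hc/λ: E₁ = 1.234e-19 J, E₂ = 7.946e-20 J.
|ΔE| = |1.234e-19 − 7.946e-20| = 4.39e-20 J = 0.274 eV.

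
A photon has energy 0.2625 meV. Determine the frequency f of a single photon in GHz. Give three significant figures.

63.5 GHz

(h = 6.62607015e-34 J·s, 1 eV = 1.602176634e-19 J.)
First convert: E = 0.2625 meV = 4.2057e-23 J.
Since f = E/h for a photon, f = 6.347e10 Hz.
Converting to GHz: f = 63.47 GHz ≈ 63.5 GHz.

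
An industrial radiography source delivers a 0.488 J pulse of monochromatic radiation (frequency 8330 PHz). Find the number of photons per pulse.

8.84e13 photons

Per-photon energy: E = 5.520e-15 J (from frequency = 8330 PHz).
N = E_total / E_photon = 0.488 J / 5.520e-15 J = 8.84e13.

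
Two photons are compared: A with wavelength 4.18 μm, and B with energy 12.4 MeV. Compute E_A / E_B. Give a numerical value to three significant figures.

E_A = 4.752 × 10^-20 J (from wavelength = 4.18 μm, via E = hc/λ).
E_B = 1.987 × 10^-12 J (from energy = 12.4 MeV, via E given directly).
Ratio = 4.752 × 10^-20 / 1.987 × 10^-12 = 2.39 × 10^-8.

2.39 × 10^-8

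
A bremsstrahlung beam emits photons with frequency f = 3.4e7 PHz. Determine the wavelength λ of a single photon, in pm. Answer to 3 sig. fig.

(c = 2.99792458e8 m/s.)
Convert to SI: f = 3.4e7 PHz = 3.4e22 Hz.
Since λ = c/f for a photon, λ = 8.817e-15 m.
Converting to pm: λ = 0.008817 pm ≈ 8.82e-3 pm.

8.82e-3 pm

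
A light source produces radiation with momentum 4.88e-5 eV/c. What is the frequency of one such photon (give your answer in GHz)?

Convert to SI: p = 4.88e-5 eV/c = 2.6080e-32 kg·m/s.
For a photon f = pc/h, so f = 1.180e10 Hz.
Converting to GHz: f = 11.80 GHz ≈ 11.8 GHz.

11.8 GHz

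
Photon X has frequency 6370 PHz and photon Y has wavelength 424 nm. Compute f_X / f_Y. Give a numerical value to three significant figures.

9010

f_X = 6.370e18 Hz (from frequency = 6370 PHz, via f given directly).
f_Y = 7.071e14 Hz (from wavelength = 424 nm, via f = c/λ).
Ratio = 6.370e18 / 7.071e14 = 9010.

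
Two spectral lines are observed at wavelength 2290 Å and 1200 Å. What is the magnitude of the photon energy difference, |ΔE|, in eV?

Using E = hc/λ: E₁ = 8.674 × 10^-19 J, E₂ = 1.655 × 10^-18 J.
|ΔE| = |8.674 × 10^-19 − 1.655 × 10^-18| = 7.88 × 10^-19 J = 4.92 eV.

4.92 eV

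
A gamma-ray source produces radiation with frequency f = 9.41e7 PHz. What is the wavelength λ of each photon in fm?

(c = 2.99792458e8 m/s.)
In SI units: f = 9.41e7 PHz = 9.41e22 Hz.
For a photon λ = c/f, so λ = 3.186e-15 m.
Converting to fm: λ = 3.186 fm ≈ 3.19 fm.

3.19 fm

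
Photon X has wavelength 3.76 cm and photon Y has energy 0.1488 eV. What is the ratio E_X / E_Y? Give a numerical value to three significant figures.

E_X = 5.283e-24 J (from wavelength = 3.76 cm, via E = hc/λ).
E_Y = 2.384e-20 J (from energy = 0.1488 eV, via E given directly).
Ratio = 5.283e-24 / 2.384e-20 = 2.22e-4.

2.22e-4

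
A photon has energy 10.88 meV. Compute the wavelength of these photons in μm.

114 μm

(h = 6.62607015·10^-34 J·s, c = 2.99792458·10^8 m/s, 1 eV = 1.602176634·10^-19 J.)
In SI units: E = 10.88 meV = 1.7432·10^-21 J.
Since λ = hc/E for a photon, λ = 1.140·10^-4 m.
Converting to μm: λ = 114.0 μm ≈ 114 μm.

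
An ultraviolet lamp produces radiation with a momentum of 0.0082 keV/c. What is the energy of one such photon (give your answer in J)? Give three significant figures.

1.31 × 10^-18 J

In SI units: p = 0.0082 keV/c = 4.3823 × 10^-27 kg·m/s.
For a photon E = pc, so E = 1.314 × 10^-18 J.
So E ≈ 1.31 × 10^-18 J.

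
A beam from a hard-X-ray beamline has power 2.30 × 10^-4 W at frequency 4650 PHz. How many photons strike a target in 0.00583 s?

Total energy: E_total = P·t = 2.30 × 10^-4 × 0.00583 = 1.341 × 10^-6 J.
Per-photon energy: E = 3.081 × 10^-15 J.
N = E_total / E_photon = 4.35 × 10^8.

4.35 × 10^8 photons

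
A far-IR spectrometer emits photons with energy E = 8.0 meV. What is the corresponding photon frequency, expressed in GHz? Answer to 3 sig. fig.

1930 GHz

(h = 6.62607015 × 10^-34 J·s, 1 eV = 1.602176634 × 10^-19 J.)
Convert to SI: E = 8.0 meV = 1.2817 × 10^-21 J.
For a photon f = E/h, so f = 1.934 × 10^12 Hz.
Converting to GHz: f = 1934 GHz ≈ 1930 GHz.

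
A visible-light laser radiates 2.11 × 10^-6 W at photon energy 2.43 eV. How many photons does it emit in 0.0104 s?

Total energy: E_total = P·t = 2.11 × 10^-6 × 0.0104 = 2.194 × 10^-8 J.
Per-photon energy: E = 3.893 × 10^-19 J.
N = E_total / E_photon = 5.64 × 10^10.

5.64 × 10^10 photons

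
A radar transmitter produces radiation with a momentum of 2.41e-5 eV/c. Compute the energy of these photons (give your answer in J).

(c = 2.99792458e8 m/s, 1 eV = 1.602176634e-19 J.)
In SI units: p = 2.41e-5 eV/c = 1.2880e-32 kg·m/s.
Apply E = pc: E = 3.861e-24 J.
So E ≈ 3.86e-24 J.

3.86e-24 J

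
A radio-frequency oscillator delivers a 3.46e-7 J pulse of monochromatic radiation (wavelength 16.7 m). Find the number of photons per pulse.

Per-photon energy: E = 1.189e-26 J (from wavelength = 16.7 m).
N = E_total / E_photon = 3.46e-7 J / 1.189e-26 J = 2.91e19.

2.91e19 photons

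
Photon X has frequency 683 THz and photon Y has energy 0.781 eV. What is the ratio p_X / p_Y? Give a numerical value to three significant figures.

p_X = 1.510e-27 kg·m/s (from frequency = 683 THz, via p = hf/c).
p_Y = 4.174e-28 kg·m/s (from energy = 0.781 eV, via p = E/c).
Ratio = 1.510e-27 / 4.174e-28 = 3.62.

3.62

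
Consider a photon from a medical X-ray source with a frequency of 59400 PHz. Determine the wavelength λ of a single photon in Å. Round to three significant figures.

Use c = 2.99792458·10^8 m/s.
Convert to SI: f = 59400 PHz = 5.94·10^19 Hz.
Since λ = c/f for a photon, λ = 5.047·10^-12 m.
Converting to Å: λ = 0.05047 Å ≈ 0.0505 Å.

0.0505 Å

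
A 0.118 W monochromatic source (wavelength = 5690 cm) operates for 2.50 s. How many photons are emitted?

Total energy: E_total = P·t = 0.118 × 2.50 = 0.2950 J.
Per-photon energy: E = 3.491e-27 J.
N = E_total / E_photon = 8.45e25.

8.45e25 photons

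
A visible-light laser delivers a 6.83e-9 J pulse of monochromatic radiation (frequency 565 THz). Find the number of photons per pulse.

1.82e10 photons

Per-photon energy: E = 3.744e-19 J (from frequency = 565 THz).
N = E_total / E_photon = 6.83e-9 J / 3.744e-19 J = 1.82e10.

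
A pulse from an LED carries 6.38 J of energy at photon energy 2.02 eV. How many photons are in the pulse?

Per-photon energy: E = 3.236 × 10^-19 J (from energy = 2.02 eV).
N = E_total / E_photon = 6.38 J / 3.236 × 10^-19 J = 1.97 × 10^19.

1.97 × 10^19 photons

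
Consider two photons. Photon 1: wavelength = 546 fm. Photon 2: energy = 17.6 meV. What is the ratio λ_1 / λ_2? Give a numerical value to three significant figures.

7.75 × 10^-9

λ_1 = 5.460 × 10^-13 m (from wavelength = 546 fm, via λ given directly).
λ_2 = 7.045 × 10^-5 m (from energy = 17.6 meV, via λ = hc/E).
Ratio = 5.460 × 10^-13 / 7.045 × 10^-5 = 7.75 × 10^-9.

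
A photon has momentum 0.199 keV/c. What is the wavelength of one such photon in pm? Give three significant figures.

6230 pm

Convert to SI: p = 0.199 keV/c = 1.0635 × 10^-25 kg·m/s.
Since λ = h/p for a photon, λ = 6.230 × 10^-9 m.
Converting to pm: λ = 6230 pm ≈ 6230 pm.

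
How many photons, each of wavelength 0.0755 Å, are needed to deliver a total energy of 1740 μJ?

Per-photon energy: E = 2.631 × 10^-14 J (from wavelength = 0.0755 Å).
N = E_total / E_photon = 0.00174 J / 2.631 × 10^-14 J = 6.61 × 10^10.

6.61 × 10^10 photons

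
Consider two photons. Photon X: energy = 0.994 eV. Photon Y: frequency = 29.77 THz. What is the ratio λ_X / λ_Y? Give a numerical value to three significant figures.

0.124

λ_X = 1.247e-6 m (from energy = 0.994 eV, via λ = hc/E).
λ_Y = 1.007e-5 m (from frequency = 29.77 THz, via λ = c/f).
Ratio = 1.247e-6 / 1.007e-5 = 0.124.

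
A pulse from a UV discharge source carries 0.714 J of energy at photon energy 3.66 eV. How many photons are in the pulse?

Per-photon energy: E = 5.864 × 10^-19 J (from energy = 3.66 eV).
N = E_total / E_photon = 0.714 J / 5.864 × 10^-19 J = 1.22 × 10^18.

1.22 × 10^18 photons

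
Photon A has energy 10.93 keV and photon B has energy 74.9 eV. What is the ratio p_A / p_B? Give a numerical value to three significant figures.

p_A = 5.841e-24 kg·m/s (from energy = 10.93 keV, via p = E/c).
p_B = 4.003e-26 kg·m/s (from energy = 74.9 eV, via p = E/c).
Ratio = 5.841e-24 / 4.003e-26 = 146.

146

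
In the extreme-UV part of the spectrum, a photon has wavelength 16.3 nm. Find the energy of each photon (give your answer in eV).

(h = 6.62607015 × 10^-34 J·s, c = 2.99792458 × 10^8 m/s, 1 eV = 1.602176634 × 10^-19 J.)
In SI units: λ = 16.3 nm = 1.63 × 10^-8 m.
The photon relation is E = hc/λ, giving E = 1.219 × 10^-17 J.
Converting to eV: E = 76.06 eV ≈ 76.1 eV.

76.1 eV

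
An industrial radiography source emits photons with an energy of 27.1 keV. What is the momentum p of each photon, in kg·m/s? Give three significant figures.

1.45 × 10^-23 kg·m/s

Convert to SI: E = 27.1 keV = 4.3419 × 10^-15 J.
Apply p = E/c: p = 1.448 × 10^-23 kg·m/s.
So p ≈ 1.45 × 10^-23 kg·m/s.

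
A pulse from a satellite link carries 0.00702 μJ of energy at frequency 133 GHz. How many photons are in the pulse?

Per-photon energy: E = 8.813e-23 J (from frequency = 133 GHz).
N = E_total / E_photon = 7.02e-9 J / 8.813e-23 J = 7.97e13.

7.97e13 photons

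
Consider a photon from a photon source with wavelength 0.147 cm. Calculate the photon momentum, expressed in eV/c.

8.43e-4 eV/c

Use h = 6.62607015e-34 J·s, c = 2.99792458e8 m/s, 1 eV = 1.602176634e-19 J.
Convert to SI: λ = 0.147 cm = 0.00147 m.
Apply p = h/λ: p = 4.508e-31 kg·m/s.
Converting to eV/c: p = 8.434e-4 eV/c ≈ 8.43e-4 eV/c.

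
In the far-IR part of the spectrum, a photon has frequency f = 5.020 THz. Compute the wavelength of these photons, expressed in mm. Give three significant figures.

0.0597 mm

In SI units: f = 5.020 THz = 5.020e12 Hz.
For a photon λ = c/f, so λ = 5.972e-5 m.
Converting to mm: λ = 0.05972 mm ≈ 0.0597 mm.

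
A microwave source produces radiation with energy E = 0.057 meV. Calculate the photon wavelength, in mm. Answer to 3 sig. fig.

In SI units: E = 0.057 meV = 9.1324e-24 J.
For a photon λ = hc/E, so λ = 0.02175 m.
Converting to mm: λ = 21.75 mm ≈ 21.8 mm.

21.8 mm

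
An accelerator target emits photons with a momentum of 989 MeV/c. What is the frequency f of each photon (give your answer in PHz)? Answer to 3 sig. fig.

2.39e8 PHz

Convert to SI: p = 989 MeV/c = 5.2855e-19 kg·m/s.
For a photon f = pc/h, so f = 2.391e23 Hz.
Converting to PHz: f = 2.391e8 PHz ≈ 2.39e8 PHz.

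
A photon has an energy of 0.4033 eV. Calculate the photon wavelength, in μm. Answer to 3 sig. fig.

(h = 6.62607015e-34 J·s, c = 2.99792458e8 m/s, 1 eV = 1.602176634e-19 J.)
In SI units: E = 0.4033 eV = 6.4616e-20 J.
Since λ = hc/E for a photon, λ = 3.074e-6 m.
Converting to μm: λ = 3.074 μm ≈ 3.07 μm.

3.07 μm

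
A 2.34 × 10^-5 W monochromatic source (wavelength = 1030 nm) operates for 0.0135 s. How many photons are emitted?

1.64 × 10^12 photons

Total energy: E_total = P·t = 2.34 × 10^-5 × 0.0135 = 3.159 × 10^-7 J.
Per-photon energy: E = 1.929 × 10^-19 J.
N = E_total / E_photon = 1.64 × 10^12.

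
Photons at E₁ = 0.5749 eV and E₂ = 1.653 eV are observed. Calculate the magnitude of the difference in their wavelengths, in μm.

Using λ = hc/E: λ₁ = 2.1566 × 10^-6 m, λ₂ = 7.5006 × 10^-7 m.
|Δλ| = |2.1566 × 10^-6 − 7.5006 × 10^-7| = 1.41 × 10^-6 m = 1.41 μm.

1.41 μm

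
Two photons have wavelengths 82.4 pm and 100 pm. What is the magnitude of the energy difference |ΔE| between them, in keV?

2.65 keV

Using E = hc/λ: E₁ = 2.411 × 10^-15 J, E₂ = 1.986 × 10^-15 J.
|ΔE| = |2.411 × 10^-15 − 1.986 × 10^-15| = 4.24 × 10^-16 J = 2.65 keV.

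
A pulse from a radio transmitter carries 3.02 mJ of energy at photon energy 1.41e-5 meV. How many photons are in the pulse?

Per-photon energy: E = 2.259e-27 J (from energy = 1.41e-5 meV).
N = E_total / E_photon = 0.00302 J / 2.259e-27 J = 1.34e24.

1.34e24 photons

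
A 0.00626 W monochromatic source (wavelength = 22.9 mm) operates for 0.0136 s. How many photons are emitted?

9.81 × 10^18 photons

Total energy: E_total = P·t = 0.00626 × 0.0136 = 8.514 × 10^-5 J.
Per-photon energy: E = 8.674 × 10^-24 J.
N = E_total / E_photon = 9.81 × 10^18.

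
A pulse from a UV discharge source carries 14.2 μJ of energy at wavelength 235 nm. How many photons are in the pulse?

1.68e13 photons

Per-photon energy: E = 8.453e-19 J (from wavelength = 235 nm).
N = E_total / E_photon = 1.42e-5 J / 8.453e-19 J = 1.68e13.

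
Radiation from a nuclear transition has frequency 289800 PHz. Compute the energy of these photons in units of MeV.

In SI units: f = 289800 PHz = 2.898 × 10^20 Hz.
Since E = hf for a photon, E = 1.920 × 10^-13 J.
Converting to MeV: E = 1.199 MeV ≈ 1.20 MeV.

1.20 MeV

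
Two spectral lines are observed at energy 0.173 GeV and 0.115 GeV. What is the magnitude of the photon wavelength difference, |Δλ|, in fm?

3.61 fm

Using λ = hc/E: λ₁ = 7.167e-15 m, λ₂ = 1.078e-14 m.
|Δλ| = |7.167e-15 − 1.078e-14| = 3.61e-15 m = 3.61 fm.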